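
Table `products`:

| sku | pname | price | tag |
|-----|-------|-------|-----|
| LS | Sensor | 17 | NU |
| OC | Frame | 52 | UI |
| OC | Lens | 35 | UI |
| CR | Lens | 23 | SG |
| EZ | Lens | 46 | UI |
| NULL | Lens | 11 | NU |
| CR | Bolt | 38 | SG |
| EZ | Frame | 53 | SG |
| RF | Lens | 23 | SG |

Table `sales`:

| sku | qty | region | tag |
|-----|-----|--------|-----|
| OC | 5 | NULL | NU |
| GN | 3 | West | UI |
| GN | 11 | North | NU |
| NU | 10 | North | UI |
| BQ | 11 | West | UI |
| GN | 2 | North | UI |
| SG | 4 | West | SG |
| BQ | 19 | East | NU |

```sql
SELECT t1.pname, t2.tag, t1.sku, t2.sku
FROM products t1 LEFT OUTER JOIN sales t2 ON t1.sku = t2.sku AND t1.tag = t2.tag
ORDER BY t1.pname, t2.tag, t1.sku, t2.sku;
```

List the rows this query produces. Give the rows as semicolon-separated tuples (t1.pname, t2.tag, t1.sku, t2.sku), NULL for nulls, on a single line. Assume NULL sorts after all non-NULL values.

LEFT JOIN keeps every row from `products`; unmatched rows get NULL for `sales`'s columns.
Matching on t1.sku = t2.sku AND t1.tag = t2.tag. A NULL in a compared column never satisfies the condition.
- sku=LS, tag=NU: no t2 row matches, row kept with t2 columns NULL.
- sku=OC, tag=UI: no t2 row matches, row kept with t2 columns NULL.
- sku=OC, tag=UI: no t2 row matches, row kept with t2 columns NULL.
- sku=CR, tag=SG: no t2 row matches, row kept with t2 columns NULL.
- sku=EZ, tag=UI: no t2 row matches, row kept with t2 columns NULL.
- sku=NULL, tag=NU: no t2 row matches, row kept with t2 columns NULL.
- sku=CR, tag=SG: no t2 row matches, row kept with t2 columns NULL.
- sku=EZ, tag=SG: no t2 row matches, row kept with t2 columns NULL.
- sku=RF, tag=SG: no t2 row matches, row kept with t2 columns NULL.
After projecting and ordering:
t1.pname | t2.tag | t1.sku | t2.sku
Bolt | NULL | CR | NULL
Frame | NULL | EZ | NULL
Frame | NULL | OC | NULL
Lens | NULL | CR | NULL
Lens | NULL | EZ | NULL
Lens | NULL | OC | NULL
Lens | NULL | RF | NULL
Lens | NULL | NULL | NULL
Sensor | NULL | LS | NULL

(Bolt, NULL, CR, NULL); (Frame, NULL, EZ, NULL); (Frame, NULL, OC, NULL); (Lens, NULL, CR, NULL); (Lens, NULL, EZ, NULL); (Lens, NULL, OC, NULL); (Lens, NULL, RF, NULL); (Lens, NULL, NULL, NULL); (Sensor, NULL, LS, NULL)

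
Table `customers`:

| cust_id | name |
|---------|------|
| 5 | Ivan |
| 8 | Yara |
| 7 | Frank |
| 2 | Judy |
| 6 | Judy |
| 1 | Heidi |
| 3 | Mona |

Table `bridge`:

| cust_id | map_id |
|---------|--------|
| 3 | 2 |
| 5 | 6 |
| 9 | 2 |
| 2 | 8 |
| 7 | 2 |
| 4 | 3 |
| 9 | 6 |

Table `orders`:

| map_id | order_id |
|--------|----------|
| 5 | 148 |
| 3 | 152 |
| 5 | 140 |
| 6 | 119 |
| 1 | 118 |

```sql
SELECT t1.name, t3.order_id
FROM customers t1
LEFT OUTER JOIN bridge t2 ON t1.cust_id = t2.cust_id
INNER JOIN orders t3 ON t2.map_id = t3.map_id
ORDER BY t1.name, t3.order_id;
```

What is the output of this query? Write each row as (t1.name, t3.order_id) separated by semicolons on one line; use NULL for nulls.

Evaluate left to right. First `customers t1 LEFT JOIN bridge t2` on cust_id: 7 row(s).
Then INNER JOIN `orders t3` on map_id: keep only rows whose t2.map_id appears in t3.

(Ivan, 119)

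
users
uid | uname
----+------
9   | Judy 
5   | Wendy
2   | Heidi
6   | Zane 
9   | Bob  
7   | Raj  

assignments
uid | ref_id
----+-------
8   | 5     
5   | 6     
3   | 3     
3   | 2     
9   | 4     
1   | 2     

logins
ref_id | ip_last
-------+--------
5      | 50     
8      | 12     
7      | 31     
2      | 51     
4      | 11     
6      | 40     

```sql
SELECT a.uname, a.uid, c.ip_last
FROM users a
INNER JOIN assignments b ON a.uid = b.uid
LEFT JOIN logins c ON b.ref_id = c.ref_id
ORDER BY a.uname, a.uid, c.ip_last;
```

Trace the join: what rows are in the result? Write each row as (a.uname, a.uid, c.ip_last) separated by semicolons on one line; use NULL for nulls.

Step 1 — a INNER JOIN b on uid → 3 row(s).
Then LEFT JOIN `logins c` on ref_id: each of those 3 rows is kept; rows whose b.ref_id has no match in c get NULL for c's columns.

(Bob, 9, 11); (Judy, 9, 11); (Wendy, 5, 40)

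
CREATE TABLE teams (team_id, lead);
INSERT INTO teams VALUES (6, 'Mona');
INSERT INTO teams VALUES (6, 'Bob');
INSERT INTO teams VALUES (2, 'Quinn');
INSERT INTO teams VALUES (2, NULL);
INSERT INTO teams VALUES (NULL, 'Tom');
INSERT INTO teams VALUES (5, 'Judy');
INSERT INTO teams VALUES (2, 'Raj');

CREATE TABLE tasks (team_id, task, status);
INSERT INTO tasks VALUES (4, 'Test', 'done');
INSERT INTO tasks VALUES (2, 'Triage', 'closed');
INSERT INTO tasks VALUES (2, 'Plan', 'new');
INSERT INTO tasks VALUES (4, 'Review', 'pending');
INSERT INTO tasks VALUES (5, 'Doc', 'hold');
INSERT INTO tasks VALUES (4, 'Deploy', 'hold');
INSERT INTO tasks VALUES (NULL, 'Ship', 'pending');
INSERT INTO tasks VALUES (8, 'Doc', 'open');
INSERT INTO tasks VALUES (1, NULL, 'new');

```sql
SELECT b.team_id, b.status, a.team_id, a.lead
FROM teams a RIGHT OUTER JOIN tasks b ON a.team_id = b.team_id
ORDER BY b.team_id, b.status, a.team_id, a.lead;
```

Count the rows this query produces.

13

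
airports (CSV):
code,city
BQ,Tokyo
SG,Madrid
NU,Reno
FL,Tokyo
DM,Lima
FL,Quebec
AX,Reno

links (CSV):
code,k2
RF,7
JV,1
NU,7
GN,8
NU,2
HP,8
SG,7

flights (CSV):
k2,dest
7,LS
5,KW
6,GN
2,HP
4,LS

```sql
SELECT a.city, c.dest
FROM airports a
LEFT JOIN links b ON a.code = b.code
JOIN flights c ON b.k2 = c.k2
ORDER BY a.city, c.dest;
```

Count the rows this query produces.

Step 1 — a LEFT JOIN b on code → 8 row(s).
Then INNER JOIN `flights c` on k2: keep only rows whose b.k2 appears in c.
Result: 3 row(s).

3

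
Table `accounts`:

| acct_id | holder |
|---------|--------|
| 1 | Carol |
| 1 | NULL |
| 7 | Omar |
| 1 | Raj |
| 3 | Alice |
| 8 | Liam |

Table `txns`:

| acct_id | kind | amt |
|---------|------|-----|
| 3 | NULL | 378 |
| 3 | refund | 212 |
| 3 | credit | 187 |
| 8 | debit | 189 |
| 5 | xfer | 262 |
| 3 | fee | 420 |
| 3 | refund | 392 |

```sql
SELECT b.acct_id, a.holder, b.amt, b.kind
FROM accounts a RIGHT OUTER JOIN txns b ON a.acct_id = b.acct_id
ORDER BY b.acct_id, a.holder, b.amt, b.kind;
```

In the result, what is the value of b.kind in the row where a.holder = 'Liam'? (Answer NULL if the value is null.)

debit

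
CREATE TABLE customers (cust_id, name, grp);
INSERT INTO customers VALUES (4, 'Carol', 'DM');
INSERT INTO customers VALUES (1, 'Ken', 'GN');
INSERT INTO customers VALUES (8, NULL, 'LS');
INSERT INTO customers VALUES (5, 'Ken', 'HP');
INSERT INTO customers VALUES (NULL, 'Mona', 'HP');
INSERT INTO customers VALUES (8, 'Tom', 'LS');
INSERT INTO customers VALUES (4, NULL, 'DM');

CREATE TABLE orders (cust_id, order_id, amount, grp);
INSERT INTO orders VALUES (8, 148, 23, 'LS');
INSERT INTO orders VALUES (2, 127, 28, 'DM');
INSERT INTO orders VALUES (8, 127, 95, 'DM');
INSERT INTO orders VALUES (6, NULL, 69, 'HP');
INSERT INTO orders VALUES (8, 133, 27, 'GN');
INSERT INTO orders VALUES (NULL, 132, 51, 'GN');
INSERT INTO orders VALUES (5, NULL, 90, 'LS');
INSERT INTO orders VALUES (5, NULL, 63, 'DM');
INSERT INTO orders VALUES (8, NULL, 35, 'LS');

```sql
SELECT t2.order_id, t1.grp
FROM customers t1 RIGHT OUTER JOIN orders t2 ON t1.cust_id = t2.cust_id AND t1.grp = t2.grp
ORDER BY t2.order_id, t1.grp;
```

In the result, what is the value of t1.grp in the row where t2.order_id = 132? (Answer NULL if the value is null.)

NULL

RIGHT JOIN keeps every row from `orders`; unmatched rows get NULL for `customers`'s columns.
Matching on t1.cust_id = t2.cust_id AND t1.grp = t2.grp. A NULL in a compared column never satisfies the condition.
- t1 row (cust_id=4, grp=DM): no match.
- t1 row (cust_id=1, grp=GN): no match.
- t1 row (cust_id=8, grp=LS): matches 2 t2 row(s) → 2 output row(s).
- t1 row (cust_id=5, grp=HP): no match.
- t1 row (cust_id=NULL, grp=HP): no match.
- t1 row (cust_id=8, grp=LS): matches 2 t2 row(s) → 2 output row(s).
- t1 row (cust_id=4, grp=DM): no match.
- plus 7 unmatched t2 row(s), each kept with NULL t1 columns.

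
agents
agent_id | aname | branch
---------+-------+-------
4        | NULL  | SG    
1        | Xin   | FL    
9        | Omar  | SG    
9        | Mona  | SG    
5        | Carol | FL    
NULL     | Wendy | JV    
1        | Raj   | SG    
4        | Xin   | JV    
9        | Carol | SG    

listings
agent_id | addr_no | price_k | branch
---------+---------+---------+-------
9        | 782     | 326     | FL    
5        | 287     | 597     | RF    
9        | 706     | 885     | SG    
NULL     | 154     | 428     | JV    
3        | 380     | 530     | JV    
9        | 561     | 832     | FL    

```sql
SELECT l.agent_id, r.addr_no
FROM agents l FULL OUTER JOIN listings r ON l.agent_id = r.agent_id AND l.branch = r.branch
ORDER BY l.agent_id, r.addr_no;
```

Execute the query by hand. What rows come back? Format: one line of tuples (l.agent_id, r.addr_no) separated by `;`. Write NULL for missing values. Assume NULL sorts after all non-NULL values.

FULL OUTER JOIN keeps every row from both sides; unmatched rows get NULL for the other side's columns.
Matching on l.agent_id = r.agent_id AND l.branch = r.branch. A NULL in a compared column never satisfies the condition.
- l row (agent_id=4, branch=SG): no match → kept, r columns NULL.
- l row (agent_id=1, branch=FL): no match → kept, r columns NULL.
- l row (agent_id=9, branch=SG): matches 1 r row(s) → 1 output row(s).
- l row (agent_id=9, branch=SG): matches 1 r row(s) → 1 output row(s).
- l row (agent_id=5, branch=FL): no match → kept, r columns NULL.
- l row (agent_id=NULL, branch=JV): no match → kept, r columns NULL.
- l row (agent_id=1, branch=SG): no match → kept, r columns NULL.
- l row (agent_id=4, branch=JV): no match → kept, r columns NULL.
- l row (agent_id=9, branch=SG): matches 1 r row(s) → 1 output row(s).
- 5 r row(s) had no l match → kept, l columns NULL.

(1, NULL); (1, NULL); (4, NULL); (4, NULL); (5, NULL); (9, 706); (9, 706); (9, 706); (NULL, 154); (NULL, 287); (NULL, 380); (NULL, 561); (NULL, 782); (NULL, NULL)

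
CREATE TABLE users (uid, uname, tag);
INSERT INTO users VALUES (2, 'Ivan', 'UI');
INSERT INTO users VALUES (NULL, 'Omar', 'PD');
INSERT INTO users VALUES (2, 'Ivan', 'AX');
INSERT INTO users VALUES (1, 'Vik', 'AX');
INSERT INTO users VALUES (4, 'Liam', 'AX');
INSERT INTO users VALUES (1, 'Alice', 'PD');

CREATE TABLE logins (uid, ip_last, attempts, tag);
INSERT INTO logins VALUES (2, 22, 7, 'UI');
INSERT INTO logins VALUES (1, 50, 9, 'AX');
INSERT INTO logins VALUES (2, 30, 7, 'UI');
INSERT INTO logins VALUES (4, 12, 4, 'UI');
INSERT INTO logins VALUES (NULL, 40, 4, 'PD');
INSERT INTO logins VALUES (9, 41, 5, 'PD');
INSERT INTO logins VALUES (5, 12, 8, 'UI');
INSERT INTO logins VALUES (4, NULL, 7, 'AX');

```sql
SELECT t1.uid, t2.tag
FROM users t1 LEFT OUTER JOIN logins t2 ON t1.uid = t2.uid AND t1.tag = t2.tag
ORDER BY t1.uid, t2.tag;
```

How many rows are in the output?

7

LEFT JOIN keeps every row from `users`; unmatched rows get NULL for `logins`'s columns.
Matching on t1.uid = t2.uid AND t1.tag = t2.tag. A NULL in a compared column never satisfies the condition.
- t1 (uid=2, tag=UI) pairs with 2 row(s) of t2.
- t1 (uid=NULL, tag=PD) has no partner → padded with NULL.
- t1 (uid=2, tag=AX) has no partner → padded with NULL.
- t1 (uid=1, tag=AX) pairs with 1 row(s) of t2.
- t1 (uid=4, tag=AX) pairs with 1 row(s) of t2.
- t1 (uid=1, tag=PD) has no partner → padded with NULL.
Total: 4 matched + 3 padded = 7 rows.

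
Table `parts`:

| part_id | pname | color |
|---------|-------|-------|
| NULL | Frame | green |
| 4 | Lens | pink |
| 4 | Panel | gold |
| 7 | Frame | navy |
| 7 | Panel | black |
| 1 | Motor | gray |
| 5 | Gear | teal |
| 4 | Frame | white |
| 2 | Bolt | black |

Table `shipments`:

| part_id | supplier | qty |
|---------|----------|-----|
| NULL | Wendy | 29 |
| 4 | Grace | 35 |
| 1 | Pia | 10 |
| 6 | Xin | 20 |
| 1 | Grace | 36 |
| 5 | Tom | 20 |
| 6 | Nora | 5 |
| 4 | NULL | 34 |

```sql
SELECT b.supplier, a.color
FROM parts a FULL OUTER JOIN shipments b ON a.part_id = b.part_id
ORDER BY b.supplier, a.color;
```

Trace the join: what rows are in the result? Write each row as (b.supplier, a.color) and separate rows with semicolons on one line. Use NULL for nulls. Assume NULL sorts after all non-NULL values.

(Grace, gold); (Grace, gray); (Grace, pink); (Grace, white); (Nora, NULL); (Pia, gray); (Tom, teal); (Wendy, NULL); (Xin, NULL); (NULL, black); (NULL, black); (NULL, gold); (NULL, green); (NULL, navy); (NULL, pink); (NULL, white)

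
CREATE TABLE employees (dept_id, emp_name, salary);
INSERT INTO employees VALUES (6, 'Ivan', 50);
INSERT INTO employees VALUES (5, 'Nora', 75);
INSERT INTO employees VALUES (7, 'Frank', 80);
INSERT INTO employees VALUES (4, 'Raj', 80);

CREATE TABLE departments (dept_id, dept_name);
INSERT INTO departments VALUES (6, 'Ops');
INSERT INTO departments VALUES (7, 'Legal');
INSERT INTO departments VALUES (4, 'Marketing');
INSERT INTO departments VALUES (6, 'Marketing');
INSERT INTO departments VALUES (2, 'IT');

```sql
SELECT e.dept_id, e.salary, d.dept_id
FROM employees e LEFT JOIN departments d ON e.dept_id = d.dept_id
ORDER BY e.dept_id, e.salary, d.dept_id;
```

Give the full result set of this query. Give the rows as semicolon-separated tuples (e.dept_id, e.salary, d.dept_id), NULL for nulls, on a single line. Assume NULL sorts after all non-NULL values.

(4, 80, 4); (5, 75, NULL); (6, 50, 6); (6, 50, 6); (7, 80, 7)

LEFT JOIN keeps every row from `employees`; unmatched rows get NULL for `departments`'s columns.
Matching on e.dept_id = d.dept_id.
- e[0] dept_id=6 → 2 match(es) in d → 2 row(s).
- e[1] dept_id=5 → no match; kept with NULLs on the d side.
- e[2] dept_id=7 → 1 match(es) in d → 1 row(s).
- e[3] dept_id=4 → 1 match(es) in d → 1 row(s).
After projecting and ordering:
e.dept_id | e.salary | d.dept_id
4 | 80 | 4
5 | 75 | NULL
6 | 50 | 6
6 | 50 | 6
7 | 80 | 7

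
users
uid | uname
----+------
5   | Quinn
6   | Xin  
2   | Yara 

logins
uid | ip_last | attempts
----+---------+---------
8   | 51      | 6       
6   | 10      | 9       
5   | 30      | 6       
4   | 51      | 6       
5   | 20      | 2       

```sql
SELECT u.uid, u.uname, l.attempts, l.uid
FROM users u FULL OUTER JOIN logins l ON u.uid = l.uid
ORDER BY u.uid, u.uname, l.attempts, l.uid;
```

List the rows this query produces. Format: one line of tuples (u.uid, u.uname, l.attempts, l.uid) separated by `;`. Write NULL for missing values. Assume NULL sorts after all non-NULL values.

(2, Yara, NULL, NULL); (5, Quinn, 2, 5); (5, Quinn, 6, 5); (6, Xin, 9, 6); (NULL, NULL, 6, 4); (NULL, NULL, 6, 8)

FULL OUTER JOIN keeps every row from both sides; unmatched rows get NULL for the other side's columns.
Matching on u.uid = l.uid.
- uid=5: 2 matching l row(s), so 2 row(s) emitted.
- uid=6: 1 matching l row(s), so 1 row(s) emitted.
- uid=2: no l row matches, row kept with l columns NULL.
- 2 l row(s) had no u match → kept, u columns NULL.
After projecting and ordering:
u.uid | u.uname | l.attempts | l.uid
2 | Yara | NULL | NULL
5 | Quinn | 2 | 5
5 | Quinn | 6 | 5
6 | Xin | 9 | 6
NULL | NULL | 6 | 4
NULL | NULL | 6 | 8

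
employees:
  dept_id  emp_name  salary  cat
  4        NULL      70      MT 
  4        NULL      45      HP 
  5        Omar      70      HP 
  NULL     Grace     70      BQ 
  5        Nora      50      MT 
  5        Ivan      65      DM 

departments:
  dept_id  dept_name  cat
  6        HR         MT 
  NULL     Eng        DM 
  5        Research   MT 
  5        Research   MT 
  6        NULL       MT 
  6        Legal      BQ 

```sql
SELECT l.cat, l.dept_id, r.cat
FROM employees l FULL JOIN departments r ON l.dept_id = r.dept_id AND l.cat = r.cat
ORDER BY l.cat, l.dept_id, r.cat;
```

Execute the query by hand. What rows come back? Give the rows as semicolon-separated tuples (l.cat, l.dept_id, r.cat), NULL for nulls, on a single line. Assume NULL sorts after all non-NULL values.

(BQ, NULL, NULL); (DM, 5, NULL); (HP, 4, NULL); (HP, 5, NULL); (MT, 4, NULL); (MT, 5, MT); (MT, 5, MT); (NULL, NULL, BQ); (NULL, NULL, DM); (NULL, NULL, MT); (NULL, NULL, MT)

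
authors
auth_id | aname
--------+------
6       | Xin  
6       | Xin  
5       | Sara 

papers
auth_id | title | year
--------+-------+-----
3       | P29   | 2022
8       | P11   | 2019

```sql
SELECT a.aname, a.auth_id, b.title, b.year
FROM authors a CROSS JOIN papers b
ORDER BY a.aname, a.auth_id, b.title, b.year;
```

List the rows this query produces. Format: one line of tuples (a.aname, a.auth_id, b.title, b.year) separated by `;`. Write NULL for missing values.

CROSS JOIN pairs every row of `authors` with every row of `papers`: 3 × 2 = 6 rows.
After projecting and ordering:
a.aname | a.auth_id | b.title | b.year
Sara | 5 | P11 | 2019
Sara | 5 | P29 | 2022
Xin | 6 | P11 | 2019
Xin | 6 | P11 | 2019
Xin | 6 | P29 | 2022
Xin | 6 | P29 | 2022

(Sara, 5, P11, 2019); (Sara, 5, P29, 2022); (Xin, 6, P11, 2019); (Xin, 6, P11, 2019); (Xin, 6, P29, 2022); (Xin, 6, P29, 2022)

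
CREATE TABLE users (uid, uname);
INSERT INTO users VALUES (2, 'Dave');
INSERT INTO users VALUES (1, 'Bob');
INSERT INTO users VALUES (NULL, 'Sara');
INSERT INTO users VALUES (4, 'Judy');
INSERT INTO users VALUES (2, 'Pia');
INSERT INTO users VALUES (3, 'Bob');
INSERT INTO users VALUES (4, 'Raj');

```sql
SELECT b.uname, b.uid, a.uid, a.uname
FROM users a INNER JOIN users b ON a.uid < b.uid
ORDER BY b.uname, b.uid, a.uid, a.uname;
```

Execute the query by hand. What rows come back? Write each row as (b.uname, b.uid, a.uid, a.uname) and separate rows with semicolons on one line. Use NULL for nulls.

INNER JOIN keeps only pairs where the ON condition holds.
Matching on a.uid < b.uid. A NULL in a compared column never satisfies the condition.
Matched pairs: 13.

(Bob, 3, 1, Bob); (Bob, 3, 2, Dave); (Bob, 3, 2, Pia); (Dave, 2, 1, Bob); (Judy, 4, 1, Bob); (Judy, 4, 2, Dave); (Judy, 4, 2, Pia); (Judy, 4, 3, Bob); (Pia, 2, 1, Bob); (Raj, 4, 1, Bob); (Raj, 4, 2, Dave); (Raj, 4, 2, Pia); (Raj, 4, 3, Bob)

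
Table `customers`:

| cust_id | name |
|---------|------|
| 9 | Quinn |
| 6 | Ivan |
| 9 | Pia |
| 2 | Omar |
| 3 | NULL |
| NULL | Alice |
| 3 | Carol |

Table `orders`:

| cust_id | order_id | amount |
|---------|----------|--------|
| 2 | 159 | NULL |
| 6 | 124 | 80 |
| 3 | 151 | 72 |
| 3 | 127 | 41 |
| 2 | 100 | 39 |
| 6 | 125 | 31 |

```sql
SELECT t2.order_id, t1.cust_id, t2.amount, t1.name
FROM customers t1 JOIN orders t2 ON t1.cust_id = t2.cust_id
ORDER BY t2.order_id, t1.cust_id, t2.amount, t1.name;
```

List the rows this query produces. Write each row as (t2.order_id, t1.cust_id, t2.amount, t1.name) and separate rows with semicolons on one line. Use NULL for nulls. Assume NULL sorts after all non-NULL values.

(100, 2, 39, Omar); (124, 6, 80, Ivan); (125, 6, 31, Ivan); (127, 3, 41, Carol); (127, 3, 41, NULL); (151, 3, 72, Carol); (151, 3, 72, NULL); (159, 2, NULL, Omar)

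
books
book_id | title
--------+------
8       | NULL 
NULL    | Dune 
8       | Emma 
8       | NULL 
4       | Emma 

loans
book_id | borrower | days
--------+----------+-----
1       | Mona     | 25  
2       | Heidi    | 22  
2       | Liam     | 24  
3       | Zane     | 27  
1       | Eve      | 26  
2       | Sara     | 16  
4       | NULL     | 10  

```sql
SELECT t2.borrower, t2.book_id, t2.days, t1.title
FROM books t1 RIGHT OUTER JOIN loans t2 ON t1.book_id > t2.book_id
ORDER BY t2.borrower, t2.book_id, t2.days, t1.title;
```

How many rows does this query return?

27

RIGHT JOIN keeps every row from `loans`; unmatched rows get NULL for `books`'s columns.
Matching on t1.book_id > t2.book_id. A NULL in a compared column never satisfies the condition.
Matched pairs: 27; unmatched t2 rows kept: 0.
Total: 27 rows.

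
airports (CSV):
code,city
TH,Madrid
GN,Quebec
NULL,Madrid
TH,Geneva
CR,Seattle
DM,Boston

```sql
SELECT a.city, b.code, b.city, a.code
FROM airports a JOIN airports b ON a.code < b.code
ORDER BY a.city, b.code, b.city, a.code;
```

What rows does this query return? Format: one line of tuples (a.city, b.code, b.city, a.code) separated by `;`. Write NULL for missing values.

INNER JOIN keeps only pairs where the ON condition holds.
Matching on a.code < b.code. A NULL in a compared column never satisfies the condition.
- a row (code=TH): no match → dropped.
- a row (code=GN): matches 2 b row(s) → 2 output row(s).
- a row (code=NULL): no match → dropped.
- a row (code=TH): no match → dropped.
- a row (code=CR): matches 4 b row(s) → 4 output row(s).
- a row (code=DM): matches 3 b row(s) → 3 output row(s).
After projecting and ordering:
a.city | b.code | b.city | a.code
Boston | GN | Quebec | DM
Boston | TH | Geneva | DM
Boston | TH | Madrid | DM
Quebec | TH | Geneva | GN
Quebec | TH | Madrid | GN
Seattle | DM | Boston | CR
Seattle | GN | Quebec | CR
Seattle | TH | Geneva | CR
Seattle | TH | Madrid | CR

(Boston, GN, Quebec, DM); (Boston, TH, Geneva, DM); (Boston, TH, Madrid, DM); (Quebec, TH, Geneva, GN); (Quebec, TH, Madrid, GN); (Seattle, DM, Boston, CR); (Seattle, GN, Quebec, CR); (Seattle, TH, Geneva, CR); (Seattle, TH, Madrid, CR)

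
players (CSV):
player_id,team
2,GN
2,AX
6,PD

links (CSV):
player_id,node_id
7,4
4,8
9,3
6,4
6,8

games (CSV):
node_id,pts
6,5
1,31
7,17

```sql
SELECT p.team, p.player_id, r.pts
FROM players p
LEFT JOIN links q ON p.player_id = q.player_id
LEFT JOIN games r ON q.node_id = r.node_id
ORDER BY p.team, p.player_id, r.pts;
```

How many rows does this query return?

4

Evaluate left to right. First `players p LEFT JOIN links q` on player_id: 4 row(s).
Then LEFT JOIN `games r` on node_id: each of those 4 rows is kept; rows whose q.node_id has no match in r get NULL for r's columns.
Result: 4 row(s).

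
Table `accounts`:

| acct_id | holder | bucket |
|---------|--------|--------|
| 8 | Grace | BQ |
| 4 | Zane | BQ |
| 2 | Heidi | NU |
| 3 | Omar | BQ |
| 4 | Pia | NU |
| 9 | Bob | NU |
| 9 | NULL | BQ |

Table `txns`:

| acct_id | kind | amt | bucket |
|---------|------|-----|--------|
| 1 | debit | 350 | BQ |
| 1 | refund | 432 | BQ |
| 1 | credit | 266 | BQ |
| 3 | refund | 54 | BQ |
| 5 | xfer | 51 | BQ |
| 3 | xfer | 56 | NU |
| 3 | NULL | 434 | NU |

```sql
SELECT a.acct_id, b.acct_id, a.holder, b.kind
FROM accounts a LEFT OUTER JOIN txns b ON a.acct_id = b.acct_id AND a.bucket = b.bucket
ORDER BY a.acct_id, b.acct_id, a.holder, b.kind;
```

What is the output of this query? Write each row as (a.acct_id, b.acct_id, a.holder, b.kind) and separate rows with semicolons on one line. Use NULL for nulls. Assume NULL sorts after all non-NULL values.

(2, NULL, Heidi, NULL); (3, 3, Omar, refund); (4, NULL, Pia, NULL); (4, NULL, Zane, NULL); (8, NULL, Grace, NULL); (9, NULL, Bob, NULL); (9, NULL, NULL, NULL)

LEFT JOIN keeps every row from `accounts`; unmatched rows get NULL for `txns`'s columns.
Matching on a.acct_id = b.acct_id AND a.bucket = b.bucket.
Matched pairs: 1; unmatched a rows kept: 6.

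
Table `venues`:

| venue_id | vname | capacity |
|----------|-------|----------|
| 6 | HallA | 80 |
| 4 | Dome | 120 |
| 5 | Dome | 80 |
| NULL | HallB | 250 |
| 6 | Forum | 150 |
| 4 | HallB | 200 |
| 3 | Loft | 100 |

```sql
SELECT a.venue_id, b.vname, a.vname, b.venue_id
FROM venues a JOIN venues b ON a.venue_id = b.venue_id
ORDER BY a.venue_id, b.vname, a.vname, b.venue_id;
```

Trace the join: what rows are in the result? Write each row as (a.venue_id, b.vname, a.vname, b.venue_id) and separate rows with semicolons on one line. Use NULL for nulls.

INNER JOIN keeps only pairs where the ON condition holds.
Matching on a.venue_id = b.venue_id. A NULL in a compared column never satisfies the condition.
Matched pairs: 10.

(3, Loft, Loft, 3); (4, Dome, Dome, 4); (4, Dome, HallB, 4); (4, HallB, Dome, 4); (4, HallB, HallB, 4); (5, Dome, Dome, 5); (6, Forum, Forum, 6); (6, Forum, HallA, 6); (6, HallA, Forum, 6); (6, HallA, HallA, 6)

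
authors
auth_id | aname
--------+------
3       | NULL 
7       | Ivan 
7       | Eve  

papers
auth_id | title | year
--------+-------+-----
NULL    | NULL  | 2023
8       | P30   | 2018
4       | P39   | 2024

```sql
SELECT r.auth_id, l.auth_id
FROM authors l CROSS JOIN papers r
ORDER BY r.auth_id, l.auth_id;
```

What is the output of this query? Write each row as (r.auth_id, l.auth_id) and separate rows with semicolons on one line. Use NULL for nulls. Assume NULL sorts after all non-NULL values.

CROSS JOIN pairs every row of `authors` with every row of `papers`: 3 × 3 = 9 rows.

(4, 3); (4, 7); (4, 7); (8, 3); (8, 7); (8, 7); (NULL, 3); (NULL, 7); (NULL, 7)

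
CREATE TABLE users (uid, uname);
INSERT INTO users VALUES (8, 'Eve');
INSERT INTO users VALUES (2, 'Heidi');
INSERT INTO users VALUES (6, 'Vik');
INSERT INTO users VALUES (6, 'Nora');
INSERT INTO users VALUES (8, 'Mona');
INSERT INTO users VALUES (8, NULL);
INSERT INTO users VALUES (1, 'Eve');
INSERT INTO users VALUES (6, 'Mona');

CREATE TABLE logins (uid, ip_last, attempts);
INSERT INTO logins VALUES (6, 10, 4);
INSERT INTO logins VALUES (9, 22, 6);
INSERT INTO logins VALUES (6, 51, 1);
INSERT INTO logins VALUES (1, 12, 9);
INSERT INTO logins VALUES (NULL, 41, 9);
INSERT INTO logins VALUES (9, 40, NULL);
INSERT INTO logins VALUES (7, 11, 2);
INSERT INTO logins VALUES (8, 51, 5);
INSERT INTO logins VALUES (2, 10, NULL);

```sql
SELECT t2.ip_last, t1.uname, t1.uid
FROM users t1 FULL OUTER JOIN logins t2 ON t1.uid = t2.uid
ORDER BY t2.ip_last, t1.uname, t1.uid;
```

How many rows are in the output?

15

FULL OUTER JOIN keeps every row from both sides; unmatched rows get NULL for the other side's columns.
Matching on t1.uid = t2.uid. A NULL in a compared column never satisfies the condition.
- t1 row (uid=8): matches 1 t2 row(s) → 1 output row(s).
- t1 row (uid=2): matches 1 t2 row(s) → 1 output row(s).
- t1 row (uid=6): matches 2 t2 row(s) → 2 output row(s).
- t1 row (uid=6): matches 2 t2 row(s) → 2 output row(s).
- t1 row (uid=8): matches 1 t2 row(s) → 1 output row(s).
- t1 row (uid=8): matches 1 t2 row(s) → 1 output row(s).
- t1 row (uid=1): matches 1 t2 row(s) → 1 output row(s).
- t1 row (uid=6): matches 2 t2 row(s) → 2 output row(s).
- 4 t2 row(s) had no t1 match → kept, t1 columns NULL.
Total: 11 matched + 4 padded = 15 rows.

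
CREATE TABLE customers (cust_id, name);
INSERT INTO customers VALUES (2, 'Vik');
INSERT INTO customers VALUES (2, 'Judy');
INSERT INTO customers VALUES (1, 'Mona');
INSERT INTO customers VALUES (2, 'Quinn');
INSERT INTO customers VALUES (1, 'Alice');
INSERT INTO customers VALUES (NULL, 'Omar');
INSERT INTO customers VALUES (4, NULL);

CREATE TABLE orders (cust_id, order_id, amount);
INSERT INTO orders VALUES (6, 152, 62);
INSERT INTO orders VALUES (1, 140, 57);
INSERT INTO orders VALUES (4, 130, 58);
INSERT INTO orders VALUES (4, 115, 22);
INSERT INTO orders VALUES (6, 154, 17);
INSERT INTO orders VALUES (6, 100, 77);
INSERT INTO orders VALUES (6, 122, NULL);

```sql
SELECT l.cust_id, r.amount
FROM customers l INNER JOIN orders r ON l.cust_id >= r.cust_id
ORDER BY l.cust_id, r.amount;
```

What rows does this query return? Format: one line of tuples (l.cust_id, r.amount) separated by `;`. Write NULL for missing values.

(1, 57); (1, 57); (2, 57); (2, 57); (2, 57); (4, 22); (4, 57); (4, 58)

INNER JOIN keeps only pairs where the ON condition holds.
Matching on l.cust_id >= r.cust_id. A NULL in a compared column never satisfies the condition.
Matched pairs: 8.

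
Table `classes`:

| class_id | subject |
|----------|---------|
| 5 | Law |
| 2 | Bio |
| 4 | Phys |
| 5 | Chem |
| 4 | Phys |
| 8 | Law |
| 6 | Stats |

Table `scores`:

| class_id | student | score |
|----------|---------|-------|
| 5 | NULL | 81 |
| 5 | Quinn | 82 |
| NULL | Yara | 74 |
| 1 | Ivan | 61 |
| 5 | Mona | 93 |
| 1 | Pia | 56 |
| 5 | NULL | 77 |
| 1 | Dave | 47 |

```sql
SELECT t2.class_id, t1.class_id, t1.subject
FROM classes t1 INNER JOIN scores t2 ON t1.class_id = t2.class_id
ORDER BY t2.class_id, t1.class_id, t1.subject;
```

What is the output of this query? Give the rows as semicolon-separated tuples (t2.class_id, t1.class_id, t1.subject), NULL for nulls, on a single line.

(5, 5, Chem); (5, 5, Chem); (5, 5, Chem); (5, 5, Chem); (5, 5, Law); (5, 5, Law); (5, 5, Law); (5, 5, Law)

INNER JOIN keeps only pairs where the ON condition holds.
Matching on t1.class_id = t2.class_id. A NULL in a compared column never satisfies the condition.
Matched pairs: 8.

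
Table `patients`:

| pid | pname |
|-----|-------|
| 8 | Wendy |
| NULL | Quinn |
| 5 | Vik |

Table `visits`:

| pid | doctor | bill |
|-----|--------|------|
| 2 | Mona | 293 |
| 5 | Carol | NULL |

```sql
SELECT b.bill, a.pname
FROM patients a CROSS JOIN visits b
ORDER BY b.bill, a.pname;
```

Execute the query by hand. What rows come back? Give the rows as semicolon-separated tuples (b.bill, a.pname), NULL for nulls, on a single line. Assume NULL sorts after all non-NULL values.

(293, Quinn); (293, Vik); (293, Wendy); (NULL, Quinn); (NULL, Vik); (NULL, Wendy)

CROSS JOIN pairs every row of `patients` with every row of `visits`: 3 × 2 = 6 rows.
After projecting and ordering:
b.bill | a.pname
293 | Quinn
293 | Vik
293 | Wendy
NULL | Quinn
NULL | Vik
NULL | Wendy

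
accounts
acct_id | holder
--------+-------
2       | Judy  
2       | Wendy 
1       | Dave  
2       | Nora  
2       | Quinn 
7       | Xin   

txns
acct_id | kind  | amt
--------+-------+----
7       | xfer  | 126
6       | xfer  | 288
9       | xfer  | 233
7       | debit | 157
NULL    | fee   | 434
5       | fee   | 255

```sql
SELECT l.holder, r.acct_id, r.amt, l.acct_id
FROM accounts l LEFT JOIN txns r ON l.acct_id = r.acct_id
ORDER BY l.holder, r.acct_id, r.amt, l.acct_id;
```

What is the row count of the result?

LEFT JOIN keeps every row from `accounts`; unmatched rows get NULL for `txns`'s columns.
Matching on l.acct_id = r.acct_id. A NULL in a compared column never satisfies the condition.
Matched pairs: 2; unmatched l rows kept: 5.
Total: 2 matched + 5 padded = 7 rows.

7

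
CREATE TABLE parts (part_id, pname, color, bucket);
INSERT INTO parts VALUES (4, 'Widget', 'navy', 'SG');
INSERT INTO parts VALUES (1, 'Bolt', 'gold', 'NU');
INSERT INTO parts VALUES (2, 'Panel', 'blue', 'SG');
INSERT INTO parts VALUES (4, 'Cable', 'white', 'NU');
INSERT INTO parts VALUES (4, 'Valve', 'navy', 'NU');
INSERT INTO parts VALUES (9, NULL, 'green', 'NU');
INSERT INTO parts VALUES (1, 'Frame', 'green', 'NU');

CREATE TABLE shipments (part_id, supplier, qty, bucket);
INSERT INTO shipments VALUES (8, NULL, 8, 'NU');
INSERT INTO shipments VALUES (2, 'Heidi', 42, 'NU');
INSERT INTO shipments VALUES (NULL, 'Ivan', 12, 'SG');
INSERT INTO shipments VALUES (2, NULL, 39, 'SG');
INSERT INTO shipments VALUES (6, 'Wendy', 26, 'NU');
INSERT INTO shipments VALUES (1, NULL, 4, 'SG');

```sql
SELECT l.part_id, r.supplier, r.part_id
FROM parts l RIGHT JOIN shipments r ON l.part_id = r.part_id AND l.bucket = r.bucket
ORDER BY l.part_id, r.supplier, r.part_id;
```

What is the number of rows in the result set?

RIGHT JOIN keeps every row from `shipments`; unmatched rows get NULL for `parts`'s columns.
Matching on l.part_id = r.part_id AND l.bucket = r.bucket. A NULL in a compared column never satisfies the condition.
Matched pairs: 1; unmatched r rows kept: 5.
Total: 1 matched + 5 padded = 6 rows.

6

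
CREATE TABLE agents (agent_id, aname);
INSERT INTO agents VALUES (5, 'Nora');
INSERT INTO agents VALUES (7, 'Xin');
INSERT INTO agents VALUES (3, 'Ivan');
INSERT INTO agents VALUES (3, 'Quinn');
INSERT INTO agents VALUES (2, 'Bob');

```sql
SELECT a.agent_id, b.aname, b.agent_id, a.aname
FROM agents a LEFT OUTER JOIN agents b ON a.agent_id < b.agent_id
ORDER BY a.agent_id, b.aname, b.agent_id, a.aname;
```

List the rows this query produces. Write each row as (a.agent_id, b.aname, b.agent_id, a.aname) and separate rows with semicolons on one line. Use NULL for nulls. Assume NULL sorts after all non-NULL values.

(2, Ivan, 3, Bob); (2, Nora, 5, Bob); (2, Quinn, 3, Bob); (2, Xin, 7, Bob); (3, Nora, 5, Ivan); (3, Nora, 5, Quinn); (3, Xin, 7, Ivan); (3, Xin, 7, Quinn); (5, Xin, 7, Nora); (7, NULL, NULL, Xin)

LEFT JOIN keeps every row from `agents a`; unmatched rows get NULL for `agents b`'s columns.
Matching on a.agent_id < b.agent_id.
- agent_id=5: 1 matching b row(s), so 1 row(s) emitted.
- agent_id=7: no b row matches, row kept with b columns NULL.
- agent_id=3: 2 matching b row(s), so 2 row(s) emitted.
- agent_id=3: 2 matching b row(s), so 2 row(s) emitted.
- agent_id=2: 4 matching b row(s), so 4 row(s) emitted.
After projecting and ordering:
a.agent_id | b.aname | b.agent_id | a.aname
2 | Ivan | 3 | Bob
2 | Nora | 5 | Bob
2 | Quinn | 3 | Bob
2 | Xin | 7 | Bob
3 | Nora | 5 | Ivan
3 | Nora | 5 | Quinn
3 | Xin | 7 | Ivan
3 | Xin | 7 | Quinn
5 | Xin | 7 | Nora
7 | NULL | NULL | Xin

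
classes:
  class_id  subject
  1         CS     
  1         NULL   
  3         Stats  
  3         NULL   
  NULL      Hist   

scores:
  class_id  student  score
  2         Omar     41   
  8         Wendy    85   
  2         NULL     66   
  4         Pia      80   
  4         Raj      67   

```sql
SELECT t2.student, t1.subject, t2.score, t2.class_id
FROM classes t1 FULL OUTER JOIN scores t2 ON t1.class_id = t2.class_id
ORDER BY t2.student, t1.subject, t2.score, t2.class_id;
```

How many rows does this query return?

10

FULL OUTER JOIN keeps every row from both sides; unmatched rows get NULL for the other side's columns.
Matching on t1.class_id = t2.class_id. A NULL in a compared column never satisfies the condition.
- t1[0] class_id=1 → no match; kept with NULLs on the t2 side.
- t1[1] class_id=1 → no match; kept with NULLs on the t2 side.
- t1[2] class_id=3 → no match; kept with NULLs on the t2 side.
- t1[3] class_id=3 → no match; kept with NULLs on the t2 side.
- t1[4] class_id=NULL → no match; kept with NULLs on the t2 side.
- plus 5 unmatched t2 row(s), each kept with NULL t1 columns.
Total: 0 matched + 10 padded = 10 rows.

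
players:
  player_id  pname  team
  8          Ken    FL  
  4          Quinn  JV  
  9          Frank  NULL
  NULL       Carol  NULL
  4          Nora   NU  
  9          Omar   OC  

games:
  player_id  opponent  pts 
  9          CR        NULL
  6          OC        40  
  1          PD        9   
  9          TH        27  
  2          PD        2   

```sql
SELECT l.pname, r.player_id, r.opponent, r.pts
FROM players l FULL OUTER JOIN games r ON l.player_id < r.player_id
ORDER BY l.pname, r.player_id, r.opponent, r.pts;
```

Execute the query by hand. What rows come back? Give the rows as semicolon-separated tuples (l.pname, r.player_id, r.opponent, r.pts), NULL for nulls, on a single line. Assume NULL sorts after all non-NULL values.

FULL OUTER JOIN keeps every row from both sides; unmatched rows get NULL for the other side's columns.
Matching on l.player_id < r.player_id. A NULL in a compared column never satisfies the condition.
- l (player_id=8) pairs with 2 row(s) of r.
- l (player_id=4) pairs with 3 row(s) of r.
- l (player_id=9) has no partner → padded with NULL.
- l (player_id=NULL) has no partner → padded with NULL.
- l (player_id=4) pairs with 3 row(s) of r.
- l (player_id=9) has no partner → padded with NULL.
- plus 2 unmatched r row(s), each kept with NULL l columns.

(Carol, NULL, NULL, NULL); (Frank, NULL, NULL, NULL); (Ken, 9, CR, NULL); (Ken, 9, TH, 27); (Nora, 6, OC, 40); (Nora, 9, CR, NULL); (Nora, 9, TH, 27); (Omar, NULL, NULL, NULL); (Quinn, 6, OC, 40); (Quinn, 9, CR, NULL); (Quinn, 9, TH, 27); (NULL, 1, PD, 9); (NULL, 2, PD, 2)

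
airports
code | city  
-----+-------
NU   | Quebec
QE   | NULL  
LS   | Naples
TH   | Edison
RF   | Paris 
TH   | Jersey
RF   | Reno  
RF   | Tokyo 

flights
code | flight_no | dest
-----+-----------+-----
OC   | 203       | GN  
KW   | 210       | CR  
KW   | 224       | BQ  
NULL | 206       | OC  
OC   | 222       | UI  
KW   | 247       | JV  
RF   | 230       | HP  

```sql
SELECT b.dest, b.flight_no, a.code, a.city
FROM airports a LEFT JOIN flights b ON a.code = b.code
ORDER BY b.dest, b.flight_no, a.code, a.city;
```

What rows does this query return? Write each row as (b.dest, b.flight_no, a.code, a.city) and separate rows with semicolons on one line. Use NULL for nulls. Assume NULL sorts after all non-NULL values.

LEFT JOIN keeps every row from `airports`; unmatched rows get NULL for `flights`'s columns.
Matching on a.code = b.code. A NULL in a compared column never satisfies the condition.
- a row (code=NU): no match → kept, b columns NULL.
- a row (code=QE): no match → kept, b columns NULL.
- a row (code=LS): no match → kept, b columns NULL.
- a row (code=TH): no match → kept, b columns NULL.
- a row (code=RF): matches 1 b row(s) → 1 output row(s).
- a row (code=TH): no match → kept, b columns NULL.
- a row (code=RF): matches 1 b row(s) → 1 output row(s).
- a row (code=RF): matches 1 b row(s) → 1 output row(s).
After projecting and ordering:
b.dest | b.flight_no | a.code | a.city
HP | 230 | RF | Paris
HP | 230 | RF | Reno
HP | 230 | RF | Tokyo
NULL | NULL | LS | Naples
NULL | NULL | NU | Quebec
NULL | NULL | QE | NULL
NULL | NULL | TH | Edison
NULL | NULL | TH | Jersey

(HP, 230, RF, Paris); (HP, 230, RF, Reno); (HP, 230, RF, Tokyo); (NULL, NULL, LS, Naples); (NULL, NULL, NU, Quebec); (NULL, NULL, QE, NULL); (NULL, NULL, TH, Edison); (NULL, NULL, TH, Jersey)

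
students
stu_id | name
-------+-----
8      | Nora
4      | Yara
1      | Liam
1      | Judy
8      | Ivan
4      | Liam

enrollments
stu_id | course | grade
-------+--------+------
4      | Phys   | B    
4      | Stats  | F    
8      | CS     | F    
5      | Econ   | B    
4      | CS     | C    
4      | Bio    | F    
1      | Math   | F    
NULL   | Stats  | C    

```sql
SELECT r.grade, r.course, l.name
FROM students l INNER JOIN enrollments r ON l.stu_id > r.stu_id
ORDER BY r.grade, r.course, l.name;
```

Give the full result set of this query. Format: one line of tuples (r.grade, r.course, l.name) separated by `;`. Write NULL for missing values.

(B, Econ, Ivan); (B, Econ, Nora); (B, Phys, Ivan); (B, Phys, Nora); (C, CS, Ivan); (C, CS, Nora); (F, Bio, Ivan); (F, Bio, Nora); (F, Math, Ivan); (F, Math, Liam); (F, Math, Nora); (F, Math, Yara); (F, Stats, Ivan); (F, Stats, Nora)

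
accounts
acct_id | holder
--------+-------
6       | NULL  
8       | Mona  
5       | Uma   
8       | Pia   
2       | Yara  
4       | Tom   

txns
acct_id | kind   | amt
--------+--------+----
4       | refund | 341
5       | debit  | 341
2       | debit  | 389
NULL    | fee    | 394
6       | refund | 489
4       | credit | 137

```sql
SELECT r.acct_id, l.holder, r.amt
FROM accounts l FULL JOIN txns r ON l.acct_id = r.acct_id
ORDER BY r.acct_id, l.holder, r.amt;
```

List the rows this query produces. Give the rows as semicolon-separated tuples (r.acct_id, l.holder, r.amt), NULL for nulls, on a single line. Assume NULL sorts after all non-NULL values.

(2, Yara, 389); (4, Tom, 137); (4, Tom, 341); (5, Uma, 341); (6, NULL, 489); (NULL, Mona, NULL); (NULL, Pia, NULL); (NULL, NULL, 394)

FULL OUTER JOIN keeps every row from both sides; unmatched rows get NULL for the other side's columns.
Matching on l.acct_id = r.acct_id. A NULL in a compared column never satisfies the condition.
- acct_id=6: 1 matching r row(s), so 1 row(s) emitted.
- acct_id=8: no r row matches, row kept with r columns NULL.
- acct_id=5: 1 matching r row(s), so 1 row(s) emitted.
- acct_id=8: no r row matches, row kept with r columns NULL.
- acct_id=2: 1 matching r row(s), so 1 row(s) emitted.
- acct_id=4: 2 matching r row(s), so 2 row(s) emitted.
- 1 row(s) from r found no l partner → padded with NULL.
After projecting and ordering:
r.acct_id | l.holder | r.amt
2 | Yara | 389
4 | Tom | 137
4 | Tom | 341
5 | Uma | 341
6 | NULL | 489
NULL | Mona | NULL
NULL | Pia | NULL
NULL | NULL | 394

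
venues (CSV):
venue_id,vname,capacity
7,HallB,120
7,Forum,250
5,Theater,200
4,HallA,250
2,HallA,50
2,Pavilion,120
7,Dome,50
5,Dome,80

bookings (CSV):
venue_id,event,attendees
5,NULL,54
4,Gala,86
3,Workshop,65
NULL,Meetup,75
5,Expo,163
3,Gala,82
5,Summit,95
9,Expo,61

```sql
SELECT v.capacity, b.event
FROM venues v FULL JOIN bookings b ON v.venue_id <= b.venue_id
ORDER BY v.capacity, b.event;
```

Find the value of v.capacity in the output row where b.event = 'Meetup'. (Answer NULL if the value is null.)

FULL OUTER JOIN keeps every row from both sides; unmatched rows get NULL for the other side's columns.
Matching on v.venue_id <= b.venue_id. A NULL in a compared column never satisfies the condition.
- v row (venue_id=7): matches 1 b row(s) → 1 output row(s).
- v row (venue_id=7): matches 1 b row(s) → 1 output row(s).
- v row (venue_id=5): matches 4 b row(s) → 4 output row(s).
- v row (venue_id=4): matches 5 b row(s) → 5 output row(s).
- v row (venue_id=2): matches 7 b row(s) → 7 output row(s).
- v row (venue_id=2): matches 7 b row(s) → 7 output row(s).
- v row (venue_id=7): matches 1 b row(s) → 1 output row(s).
- v row (venue_id=5): matches 4 b row(s) → 4 output row(s).
- 1 b row(s) had no v match → kept, v columns NULL.

NULL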